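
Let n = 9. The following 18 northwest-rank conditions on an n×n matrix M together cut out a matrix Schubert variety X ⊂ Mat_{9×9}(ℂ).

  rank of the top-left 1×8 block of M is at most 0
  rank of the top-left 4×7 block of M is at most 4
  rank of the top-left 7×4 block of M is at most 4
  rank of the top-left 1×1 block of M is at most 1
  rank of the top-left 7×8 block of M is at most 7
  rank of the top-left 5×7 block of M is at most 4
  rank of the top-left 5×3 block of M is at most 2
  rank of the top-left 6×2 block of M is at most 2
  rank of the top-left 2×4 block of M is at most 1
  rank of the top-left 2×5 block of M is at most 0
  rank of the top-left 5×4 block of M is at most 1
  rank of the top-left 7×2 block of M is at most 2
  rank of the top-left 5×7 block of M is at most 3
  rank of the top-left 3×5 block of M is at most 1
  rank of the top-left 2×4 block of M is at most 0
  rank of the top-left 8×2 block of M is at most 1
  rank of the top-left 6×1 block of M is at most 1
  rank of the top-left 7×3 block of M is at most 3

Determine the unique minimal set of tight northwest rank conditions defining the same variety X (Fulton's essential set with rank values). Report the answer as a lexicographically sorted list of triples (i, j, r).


The tightest implied rank at each (i,j), from the 18 conditions:

  row 1: 0 | 0 | 0 | 0 | 0 | 0 | 0 | 0 | 1
  row 2: 0 | 0 | 0 | 0 | 0 | 1 | 1 | 1 | 2
  row 3: 1 | 1 | 1 | 1 | 1 | 2 | 2 | 2 | 3
  row 4: 1 | 1 | 1 | 1 | 2 | 3 | 3 | 3 | 4
  row 5: 1 | 1 | 1 | 1 | 2 | 3 | 3 | 4 | 5
  row 6: 1 | 1 | 2 | 2 | 3 | 4 | 4 | 5 | 6
  row 7: 1 | 1 | 2 | 3 | 4 | 5 | 5 | 6 | 7
  row 8: 1 | 1 | 2 | 3 | 4 | 5 | 6 | 7 | 8
  row 9: 1 | 2 | 3 | 4 | 5 | 6 | 7 | 8 | 9

hence w(1..9) = (9, 6, 1, 5, 8, 3, 4, 7, 2).

Fulton essential set (5 of the 23 Rothe cells):

[(1, 8, 0), (2, 5, 0), (5, 4, 1), (5, 7, 3), (8, 2, 1)]


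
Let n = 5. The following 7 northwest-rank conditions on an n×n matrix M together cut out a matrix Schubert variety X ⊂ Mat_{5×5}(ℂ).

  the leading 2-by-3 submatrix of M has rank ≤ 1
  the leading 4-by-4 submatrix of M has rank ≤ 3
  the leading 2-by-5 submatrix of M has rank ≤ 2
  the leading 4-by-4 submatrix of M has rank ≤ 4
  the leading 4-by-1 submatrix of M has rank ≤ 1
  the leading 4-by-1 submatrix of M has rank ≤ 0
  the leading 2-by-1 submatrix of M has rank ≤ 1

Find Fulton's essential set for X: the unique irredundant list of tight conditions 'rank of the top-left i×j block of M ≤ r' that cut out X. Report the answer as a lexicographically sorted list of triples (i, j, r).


Reconstructing r_w from the 7 given conditions:

  row 1: 0, 1, 1, 1, 1
  row 2: 0, 1, 1, 2, 2
  row 3: 0, 1, 2, 3, 3
  row 4: 0, 1, 2, 3, 4
  row 5: 1, 2, 3, 4, 5

so w = (2, 4, 3, 5, 1).

2 SE-corners of the 5-cell Rothe diagram give Ess(w):

[(2, 3, 1), (4, 1, 0)]


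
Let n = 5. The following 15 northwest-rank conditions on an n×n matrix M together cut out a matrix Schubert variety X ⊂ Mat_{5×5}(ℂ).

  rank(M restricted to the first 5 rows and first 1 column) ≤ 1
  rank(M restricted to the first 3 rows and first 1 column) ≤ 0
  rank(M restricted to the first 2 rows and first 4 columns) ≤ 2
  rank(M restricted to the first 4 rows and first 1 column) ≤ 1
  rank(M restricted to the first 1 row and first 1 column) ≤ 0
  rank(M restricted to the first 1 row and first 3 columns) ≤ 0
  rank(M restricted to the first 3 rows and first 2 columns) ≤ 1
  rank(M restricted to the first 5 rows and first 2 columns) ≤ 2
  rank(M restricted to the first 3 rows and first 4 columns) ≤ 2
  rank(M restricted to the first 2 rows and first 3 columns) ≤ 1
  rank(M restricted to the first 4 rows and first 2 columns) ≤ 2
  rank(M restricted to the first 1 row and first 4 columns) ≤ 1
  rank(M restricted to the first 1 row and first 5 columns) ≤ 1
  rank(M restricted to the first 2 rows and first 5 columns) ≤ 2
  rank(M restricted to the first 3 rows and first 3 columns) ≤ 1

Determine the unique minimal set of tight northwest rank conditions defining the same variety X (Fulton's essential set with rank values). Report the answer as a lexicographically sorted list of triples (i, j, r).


Rank table r_w(5×5) implied by the 15 constraints:

  0  0  0  1  1
  0  1  1  2  2
  0  1  1  2  3
  1  2  2  3  4
  1  2  3  4  5

giving w = (4, 2, 5, 1, 3) via Δ²R.

Fulton essential set (3 of the 6 Rothe cells):

[(1, 3, 0), (3, 1, 0), (3, 3, 1)]


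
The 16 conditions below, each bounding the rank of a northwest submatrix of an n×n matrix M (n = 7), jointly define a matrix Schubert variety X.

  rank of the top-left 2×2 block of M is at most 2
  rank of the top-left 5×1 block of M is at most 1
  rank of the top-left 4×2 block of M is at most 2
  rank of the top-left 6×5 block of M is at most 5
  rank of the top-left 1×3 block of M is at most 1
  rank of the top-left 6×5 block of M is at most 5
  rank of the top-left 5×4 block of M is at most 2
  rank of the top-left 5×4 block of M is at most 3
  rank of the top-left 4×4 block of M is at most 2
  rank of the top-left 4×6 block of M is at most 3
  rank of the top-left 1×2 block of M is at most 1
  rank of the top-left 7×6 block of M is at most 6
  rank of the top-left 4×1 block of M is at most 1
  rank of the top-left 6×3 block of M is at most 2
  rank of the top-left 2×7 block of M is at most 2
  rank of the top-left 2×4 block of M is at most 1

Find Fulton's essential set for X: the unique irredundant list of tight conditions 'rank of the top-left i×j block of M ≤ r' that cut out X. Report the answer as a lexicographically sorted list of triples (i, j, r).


The tightest implied rank at each (i,j), from the 16 conditions:

  row 1: 1 | 1 | 1 | 1 | 1 | 1 | 1
  row 2: 1 | 1 | 1 | 1 | 2 | 2 | 2
  row 3: 1 | 2 | 2 | 2 | 3 | 3 | 3
  row 4: 1 | 2 | 2 | 2 | 3 | 3 | 4
  row 5: 1 | 2 | 2 | 2 | 3 | 4 | 5
  row 6: 1 | 2 | 2 | 3 | 4 | 5 | 6
  row 7: 1 | 2 | 3 | 4 | 5 | 6 | 7

second differences of R give the permutation w = (1, 5, 2, 7, 6, 4, 3).

D(w) has 9 cells with 4 SE-corners; essential set:

[(2, 4, 1), (4, 6, 3), (5, 4, 2), (6, 3, 2)]


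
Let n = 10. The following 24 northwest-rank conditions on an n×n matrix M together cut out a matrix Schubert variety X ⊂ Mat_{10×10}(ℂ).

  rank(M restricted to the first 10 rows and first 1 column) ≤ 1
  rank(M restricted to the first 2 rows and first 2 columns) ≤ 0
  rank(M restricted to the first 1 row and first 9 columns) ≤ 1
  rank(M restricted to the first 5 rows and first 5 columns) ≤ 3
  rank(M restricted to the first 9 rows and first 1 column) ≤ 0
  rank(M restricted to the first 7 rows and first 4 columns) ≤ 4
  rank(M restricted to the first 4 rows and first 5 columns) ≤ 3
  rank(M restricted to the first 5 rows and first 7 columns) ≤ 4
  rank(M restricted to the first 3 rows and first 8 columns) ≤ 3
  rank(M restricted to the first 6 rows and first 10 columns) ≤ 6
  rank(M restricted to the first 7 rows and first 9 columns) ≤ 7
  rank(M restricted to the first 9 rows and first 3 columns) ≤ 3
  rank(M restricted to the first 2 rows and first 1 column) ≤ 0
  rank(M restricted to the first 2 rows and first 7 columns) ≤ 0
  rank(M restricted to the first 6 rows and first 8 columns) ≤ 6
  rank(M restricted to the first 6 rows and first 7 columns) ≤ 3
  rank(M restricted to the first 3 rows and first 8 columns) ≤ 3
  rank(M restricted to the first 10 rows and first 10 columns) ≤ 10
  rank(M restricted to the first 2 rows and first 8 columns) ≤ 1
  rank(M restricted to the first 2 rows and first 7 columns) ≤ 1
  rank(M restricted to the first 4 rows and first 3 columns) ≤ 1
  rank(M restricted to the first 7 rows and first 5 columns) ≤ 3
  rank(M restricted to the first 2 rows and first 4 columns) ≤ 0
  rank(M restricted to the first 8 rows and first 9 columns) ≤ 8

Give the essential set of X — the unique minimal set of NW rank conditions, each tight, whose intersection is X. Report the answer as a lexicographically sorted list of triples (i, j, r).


Recovering R(i,j) via the rank-extension bound from the 24 conditions:

  row 1: 0 0 0 0 0 0 0 1 1 1
  row 2: 0 0 0 0 0 0 0 1 2 2
  row 3: 0 1 1 1 1 1 1 2 3 3
  row 4: 0 1 1 2 2 2 2 3 4 4
  row 5: 0 1 2 3 3 3 3 4 5 5
  row 6: 0 1 2 3 3 3 3 4 5 6
  row 7: 0 1 2 3 3 4 4 5 6 7
  row 8: 0 1 2 3 4 5 5 6 7 8
  row 9: 0 1 2 3 4 5 6 7 8 9
  row 10: 1 2 3 4 5 6 7 8 9 10

reading off 1-entries of Δ²R: w = (8, 9, 2, 4, 3, 10, 6, 5, 7, 1).

D(w) has 26 cells with 5 SE-corners; essential set:

[(2, 7, 0), (4, 3, 1), (6, 7, 3), (7, 5, 3), (9, 1, 0)]


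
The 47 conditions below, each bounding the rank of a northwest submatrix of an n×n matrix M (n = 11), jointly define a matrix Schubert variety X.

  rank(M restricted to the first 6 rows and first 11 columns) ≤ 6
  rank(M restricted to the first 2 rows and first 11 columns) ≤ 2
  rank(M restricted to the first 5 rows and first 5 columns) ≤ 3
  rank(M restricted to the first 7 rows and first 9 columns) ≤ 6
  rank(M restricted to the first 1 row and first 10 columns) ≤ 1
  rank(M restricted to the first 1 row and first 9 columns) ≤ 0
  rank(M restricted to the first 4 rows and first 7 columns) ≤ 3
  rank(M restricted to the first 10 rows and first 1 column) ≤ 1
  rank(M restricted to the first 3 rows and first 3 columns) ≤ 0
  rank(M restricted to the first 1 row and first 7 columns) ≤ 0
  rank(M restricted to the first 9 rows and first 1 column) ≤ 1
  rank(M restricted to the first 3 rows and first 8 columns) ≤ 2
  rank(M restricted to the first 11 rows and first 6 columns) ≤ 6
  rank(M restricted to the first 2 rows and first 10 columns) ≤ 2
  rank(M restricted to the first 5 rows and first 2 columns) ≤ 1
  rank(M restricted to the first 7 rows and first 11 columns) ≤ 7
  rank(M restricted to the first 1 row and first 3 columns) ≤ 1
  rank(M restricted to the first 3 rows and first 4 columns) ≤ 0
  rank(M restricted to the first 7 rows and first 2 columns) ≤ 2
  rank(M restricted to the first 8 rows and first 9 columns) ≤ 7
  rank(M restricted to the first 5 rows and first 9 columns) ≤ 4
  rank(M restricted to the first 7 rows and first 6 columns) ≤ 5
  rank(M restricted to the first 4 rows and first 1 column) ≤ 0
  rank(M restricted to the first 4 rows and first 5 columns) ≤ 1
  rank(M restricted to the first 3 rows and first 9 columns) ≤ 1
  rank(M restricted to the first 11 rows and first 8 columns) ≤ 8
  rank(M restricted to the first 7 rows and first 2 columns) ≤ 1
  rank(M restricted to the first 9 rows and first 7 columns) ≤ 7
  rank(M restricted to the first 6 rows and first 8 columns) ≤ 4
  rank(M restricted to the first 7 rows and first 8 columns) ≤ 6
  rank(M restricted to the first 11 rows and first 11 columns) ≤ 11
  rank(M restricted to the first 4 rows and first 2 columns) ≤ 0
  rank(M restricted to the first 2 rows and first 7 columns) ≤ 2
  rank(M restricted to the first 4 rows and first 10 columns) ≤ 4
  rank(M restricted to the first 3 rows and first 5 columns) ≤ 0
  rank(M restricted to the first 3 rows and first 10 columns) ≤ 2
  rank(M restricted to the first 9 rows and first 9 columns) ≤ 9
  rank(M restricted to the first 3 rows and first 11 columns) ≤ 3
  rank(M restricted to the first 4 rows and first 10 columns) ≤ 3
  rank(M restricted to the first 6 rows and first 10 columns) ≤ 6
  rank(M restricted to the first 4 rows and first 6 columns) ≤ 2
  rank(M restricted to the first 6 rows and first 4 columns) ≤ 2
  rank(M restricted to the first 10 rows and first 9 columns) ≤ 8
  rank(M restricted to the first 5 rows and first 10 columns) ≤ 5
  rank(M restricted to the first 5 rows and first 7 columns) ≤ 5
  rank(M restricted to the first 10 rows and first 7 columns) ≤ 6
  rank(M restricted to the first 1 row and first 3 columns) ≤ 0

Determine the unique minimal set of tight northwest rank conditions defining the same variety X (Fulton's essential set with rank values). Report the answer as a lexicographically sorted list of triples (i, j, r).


Propagating the 47 rank bounds to every northwest block:

  i=1: 0 | 0 | 0 | 0 | 0 | 0 | 0 | 0 | 0 | 1 | 1
  i=2: 0 | 0 | 0 | 0 | 0 | 1 | 1 | 1 | 1 | 2 | 2
  i=3: 0 | 0 | 0 | 0 | 0 | 1 | 1 | 1 | 1 | 2 | 3
  i=4: 0 | 0 | 1 | 1 | 1 | 2 | 2 | 2 | 2 | 3 | 4
  i=5: 1 | 1 | 2 | 2 | 2 | 3 | 3 | 3 | 3 | 4 | 5
  i=6: 1 | 1 | 2 | 2 | 3 | 4 | 4 | 4 | 4 | 5 | 6
  i=7: 1 | 1 | 2 | 3 | 4 | 5 | 5 | 5 | 5 | 6 | 7
  i=8: 1 | 2 | 3 | 4 | 5 | 6 | 6 | 6 | 6 | 7 | 8
  i=9: 1 | 2 | 3 | 4 | 5 | 6 | 6 | 7 | 7 | 8 | 9
  i=10: 1 | 2 | 3 | 4 | 5 | 6 | 6 | 7 | 8 | 9 | 10
  i=11: 1 | 2 | 3 | 4 | 5 | 6 | 7 | 8 | 9 | 10 | 11

giving w = (10, 6, 11, 3, 1, 5, 4, 2, 8, 9, 7) via Δ²R.

Rothe diagram D(w) (29 cells), 7 SE-corners (essential conditions):

[(1, 9, 0), (3, 5, 0), (3, 9, 1), (4, 2, 0), (6, 4, 2), (7, 2, 1), (10, 7, 6)]


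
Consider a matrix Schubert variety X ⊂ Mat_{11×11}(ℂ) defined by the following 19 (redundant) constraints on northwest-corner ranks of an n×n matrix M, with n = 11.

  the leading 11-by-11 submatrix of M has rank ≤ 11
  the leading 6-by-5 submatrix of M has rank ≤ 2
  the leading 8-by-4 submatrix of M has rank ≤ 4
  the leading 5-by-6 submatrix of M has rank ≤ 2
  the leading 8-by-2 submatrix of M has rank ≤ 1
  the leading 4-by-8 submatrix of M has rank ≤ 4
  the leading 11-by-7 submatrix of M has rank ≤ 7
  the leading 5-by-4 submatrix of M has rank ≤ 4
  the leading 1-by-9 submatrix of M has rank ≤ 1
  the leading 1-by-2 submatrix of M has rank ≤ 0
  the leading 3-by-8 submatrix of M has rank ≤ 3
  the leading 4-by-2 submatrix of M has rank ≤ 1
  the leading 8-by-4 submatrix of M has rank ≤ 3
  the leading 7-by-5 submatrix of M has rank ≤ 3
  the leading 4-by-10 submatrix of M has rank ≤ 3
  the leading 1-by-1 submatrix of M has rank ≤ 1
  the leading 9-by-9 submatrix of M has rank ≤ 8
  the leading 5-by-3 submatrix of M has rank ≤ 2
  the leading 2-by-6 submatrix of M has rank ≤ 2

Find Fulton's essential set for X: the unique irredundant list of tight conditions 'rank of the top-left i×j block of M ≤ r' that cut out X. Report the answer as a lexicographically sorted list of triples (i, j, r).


Computing R[i][j] = min implied NW-rank bound (n=11, 19 conditions):

  R[1]: 0 | 0 | 1 | 1 | 1 | 1 | 1 | 1 | 1 | 1 | 1
  R[2]: 1 | 1 | 2 | 2 | 2 | 2 | 2 | 2 | 2 | 2 | 2
  R[3]: 1 | 1 | 2 | 2 | 2 | 2 | 3 | 3 | 3 | 3 | 3
  R[4]: 1 | 1 | 2 | 2 | 2 | 2 | 3 | 3 | 3 | 3 | 4
  R[5]: 1 | 1 | 2 | 2 | 2 | 2 | 3 | 4 | 4 | 4 | 5
  R[6]: 1 | 1 | 2 | 2 | 2 | 3 | 4 | 5 | 5 | 5 | 6
  R[7]: 1 | 1 | 2 | 3 | 3 | 4 | 5 | 6 | 6 | 6 | 7
  R[8]: 1 | 1 | 2 | 3 | 4 | 5 | 6 | 7 | 7 | 7 | 8
  R[9]: 1 | 2 | 3 | 4 | 5 | 6 | 7 | 8 | 8 | 8 | 9
  R[10]: 1 | 2 | 3 | 4 | 5 | 6 | 7 | 8 | 9 | 9 | 10
  R[11]: 1 | 2 | 3 | 4 | 5 | 6 | 7 | 8 | 9 | 10 | 11

giving w = (3, 1, 7, 11, 8, 6, 4, 5, 2, 9, 10) via Δ²R.

Rothe diagram D(w) (22 cells), 5 SE-corners (essential conditions):

[(1, 2, 0), (4, 10, 3), (5, 6, 2), (6, 5, 2), (8, 2, 1)]


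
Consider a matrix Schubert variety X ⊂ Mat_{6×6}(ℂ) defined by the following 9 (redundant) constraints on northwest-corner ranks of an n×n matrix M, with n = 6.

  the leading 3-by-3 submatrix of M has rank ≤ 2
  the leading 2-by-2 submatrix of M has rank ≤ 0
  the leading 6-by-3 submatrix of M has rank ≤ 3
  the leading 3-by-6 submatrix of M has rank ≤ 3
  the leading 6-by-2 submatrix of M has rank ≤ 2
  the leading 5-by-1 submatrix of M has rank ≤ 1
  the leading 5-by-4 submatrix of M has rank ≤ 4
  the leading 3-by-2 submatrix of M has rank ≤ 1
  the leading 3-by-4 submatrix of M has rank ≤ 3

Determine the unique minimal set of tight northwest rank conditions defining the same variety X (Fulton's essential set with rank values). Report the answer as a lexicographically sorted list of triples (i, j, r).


The tightest implied rank at each (i,j), from the 9 conditions:

  i=1: 0 | 0 | 1 | 1 | 1 | 1
  i=2: 0 | 0 | 1 | 2 | 2 | 2
  i=3: 1 | 1 | 2 | 3 | 3 | 3
  i=4: 1 | 2 | 3 | 4 | 4 | 4
  i=5: 1 | 2 | 3 | 4 | 5 | 5
  i=6: 1 | 2 | 3 | 4 | 5 | 6

reading off 1-entries of Δ²R: w = (3, 4, 1, 2, 5, 6).

Fulton essential set (1 of the 4 Rothe cells):

[(2, 2, 0)]


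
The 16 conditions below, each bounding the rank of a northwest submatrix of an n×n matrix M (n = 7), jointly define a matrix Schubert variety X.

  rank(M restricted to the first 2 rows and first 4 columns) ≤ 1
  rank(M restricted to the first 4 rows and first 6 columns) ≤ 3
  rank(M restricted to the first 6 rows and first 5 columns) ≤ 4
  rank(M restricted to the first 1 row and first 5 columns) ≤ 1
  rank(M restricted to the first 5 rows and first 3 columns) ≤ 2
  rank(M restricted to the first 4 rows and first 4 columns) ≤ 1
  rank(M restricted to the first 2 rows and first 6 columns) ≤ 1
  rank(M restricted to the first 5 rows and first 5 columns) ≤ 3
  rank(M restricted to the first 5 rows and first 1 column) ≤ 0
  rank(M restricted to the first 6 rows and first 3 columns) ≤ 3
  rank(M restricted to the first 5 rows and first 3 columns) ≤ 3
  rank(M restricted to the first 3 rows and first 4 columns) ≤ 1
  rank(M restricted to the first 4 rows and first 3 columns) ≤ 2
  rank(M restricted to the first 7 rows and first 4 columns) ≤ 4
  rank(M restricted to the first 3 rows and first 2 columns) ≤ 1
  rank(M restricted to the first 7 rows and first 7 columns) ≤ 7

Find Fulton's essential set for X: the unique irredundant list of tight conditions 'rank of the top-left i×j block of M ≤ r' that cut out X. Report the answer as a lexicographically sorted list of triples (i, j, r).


Rank table r_w(7×7) implied by the 16 constraints:

  i=1: 0, 1, 1, 1, 1, 1, 1
  i=2: 0, 1, 1, 1, 1, 1, 2
  i=3: 0, 1, 1, 1, 2, 2, 3
  i=4: 0, 1, 1, 1, 2, 3, 4
  i=5: 0, 1, 2, 2, 3, 4, 5
  i=6: 1, 2, 3, 3, 4, 5, 6
  i=7: 1, 2, 3, 4, 5, 6, 7

the unique w with this rank table is (2, 7, 5, 6, 3, 1, 4).

|D(w)|=13, |Ess(w)|=3:

[(2, 6, 1), (4, 4, 1), (5, 1, 0)]


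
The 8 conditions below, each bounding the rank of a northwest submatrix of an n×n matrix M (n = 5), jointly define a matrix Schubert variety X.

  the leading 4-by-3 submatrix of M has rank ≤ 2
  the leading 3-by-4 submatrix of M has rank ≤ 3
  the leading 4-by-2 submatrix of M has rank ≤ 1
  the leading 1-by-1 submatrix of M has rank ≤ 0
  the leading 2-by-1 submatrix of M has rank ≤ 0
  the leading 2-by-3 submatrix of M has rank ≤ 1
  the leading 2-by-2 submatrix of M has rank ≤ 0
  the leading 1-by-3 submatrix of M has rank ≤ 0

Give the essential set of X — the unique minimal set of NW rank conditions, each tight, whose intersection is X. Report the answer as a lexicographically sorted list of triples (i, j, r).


Recovering R(i,j) via the rank-extension bound from the 8 conditions:

  row 1: 0 | 0 | 0 | 1 | 1
  row 2: 0 | 0 | 1 | 2 | 2
  row 3: 1 | 1 | 2 | 3 | 3
  row 4: 1 | 1 | 2 | 3 | 4
  row 5: 1 | 2 | 3 | 4 | 5

giving w = (4, 3, 1, 5, 2) via Δ²R.

Fulton essential set (3 of the 6 Rothe cells):

[(1, 3, 0), (2, 2, 0), (4, 2, 1)]


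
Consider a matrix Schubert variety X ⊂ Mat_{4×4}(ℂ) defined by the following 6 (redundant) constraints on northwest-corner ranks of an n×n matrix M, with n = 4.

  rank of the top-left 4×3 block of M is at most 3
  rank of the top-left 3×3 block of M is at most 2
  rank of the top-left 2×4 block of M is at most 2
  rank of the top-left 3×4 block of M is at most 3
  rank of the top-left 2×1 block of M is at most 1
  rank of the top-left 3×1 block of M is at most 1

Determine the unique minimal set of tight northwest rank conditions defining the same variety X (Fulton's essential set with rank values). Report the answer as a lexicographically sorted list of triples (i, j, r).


The tightest implied rank at each (i,j), from the 6 conditions:

  1 1 1 1
  1 2 2 2
  1 2 2 3
  1 2 3 4

hence w(1..4) = (1, 2, 4, 3).

D(w) has 1 cell with 1 SE-corner; essential set:

[(3, 3, 2)]


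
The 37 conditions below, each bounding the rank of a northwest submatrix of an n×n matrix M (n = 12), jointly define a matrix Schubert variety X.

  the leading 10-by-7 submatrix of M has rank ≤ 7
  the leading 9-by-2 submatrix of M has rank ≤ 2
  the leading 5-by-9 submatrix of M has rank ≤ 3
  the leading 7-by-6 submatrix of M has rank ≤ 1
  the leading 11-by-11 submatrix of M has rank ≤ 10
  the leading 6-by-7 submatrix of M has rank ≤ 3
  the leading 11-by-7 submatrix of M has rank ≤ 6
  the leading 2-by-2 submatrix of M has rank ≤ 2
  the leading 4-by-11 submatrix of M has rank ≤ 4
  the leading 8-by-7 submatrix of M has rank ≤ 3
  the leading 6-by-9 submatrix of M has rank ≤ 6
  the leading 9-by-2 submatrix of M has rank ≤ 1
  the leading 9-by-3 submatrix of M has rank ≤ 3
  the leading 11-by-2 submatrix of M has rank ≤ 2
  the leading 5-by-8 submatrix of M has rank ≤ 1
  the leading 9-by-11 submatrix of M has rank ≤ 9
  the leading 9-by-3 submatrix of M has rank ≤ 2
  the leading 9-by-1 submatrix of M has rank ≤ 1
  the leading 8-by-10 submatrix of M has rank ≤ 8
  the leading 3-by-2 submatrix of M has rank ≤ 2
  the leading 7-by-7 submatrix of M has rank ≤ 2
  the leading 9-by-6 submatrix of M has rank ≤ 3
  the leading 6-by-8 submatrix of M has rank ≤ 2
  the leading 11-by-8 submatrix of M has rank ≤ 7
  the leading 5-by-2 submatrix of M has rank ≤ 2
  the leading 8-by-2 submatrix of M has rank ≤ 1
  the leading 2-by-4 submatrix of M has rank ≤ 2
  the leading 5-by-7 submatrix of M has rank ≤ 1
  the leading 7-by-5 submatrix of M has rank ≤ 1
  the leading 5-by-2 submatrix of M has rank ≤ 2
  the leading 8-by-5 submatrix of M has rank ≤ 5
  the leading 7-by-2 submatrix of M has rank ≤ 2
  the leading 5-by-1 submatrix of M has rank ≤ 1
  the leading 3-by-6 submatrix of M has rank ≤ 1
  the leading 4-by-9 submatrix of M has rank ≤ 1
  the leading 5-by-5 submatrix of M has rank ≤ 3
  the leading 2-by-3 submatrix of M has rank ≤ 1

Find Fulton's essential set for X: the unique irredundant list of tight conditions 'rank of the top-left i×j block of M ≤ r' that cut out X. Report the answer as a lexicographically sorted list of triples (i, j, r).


Propagating the 37 rank bounds to every northwest block:

  row 1: 1 1 1 1 1 1 1 1 1 1 1 1
  row 2: 1 1 1 1 1 1 1 1 1 2 2 2
  row 3: 1 1 1 1 1 1 1 1 1 2 3 3
  row 4: 1 1 1 1 1 1 1 1 1 2 3 4
  row 5: 1 1 1 1 1 1 1 1 2 3 4 5
  row 6: 1 1 1 1 1 1 2 2 3 4 5 6
  row 7: 1 1 1 1 1 1 2 3 4 5 6 7
  row 8: 1 1 2 2 2 2 3 4 5 6 7 8
  row 9: 1 1 2 3 3 3 4 5 6 7 8 9
  row 10: 1 2 3 4 4 4 5 6 7 8 9 10
  row 11: 1 2 3 4 5 5 6 7 8 9 10 11
  row 12: 1 2 3 4 5 6 7 8 9 10 11 12

hence w(1..12) = (1, 10, 11, 12, 9, 7, 8, 3, 4, 2, 5, 6).

4 SE-corners of the 43-cell Rothe diagram give Ess(w):

[(4, 9, 1), (5, 8, 1), (7, 6, 1), (9, 2, 1)]


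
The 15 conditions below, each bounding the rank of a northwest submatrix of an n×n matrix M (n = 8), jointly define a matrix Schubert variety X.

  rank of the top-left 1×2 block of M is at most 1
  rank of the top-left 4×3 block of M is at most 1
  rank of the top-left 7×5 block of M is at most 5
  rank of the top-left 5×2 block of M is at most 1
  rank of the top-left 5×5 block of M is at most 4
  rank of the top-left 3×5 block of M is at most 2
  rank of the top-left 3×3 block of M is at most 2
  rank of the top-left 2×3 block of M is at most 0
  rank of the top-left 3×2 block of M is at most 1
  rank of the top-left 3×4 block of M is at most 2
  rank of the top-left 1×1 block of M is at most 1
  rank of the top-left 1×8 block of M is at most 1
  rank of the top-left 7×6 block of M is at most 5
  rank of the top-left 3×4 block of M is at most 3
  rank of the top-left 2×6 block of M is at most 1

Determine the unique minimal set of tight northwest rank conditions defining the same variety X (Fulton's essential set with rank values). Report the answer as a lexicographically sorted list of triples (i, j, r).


Reconstructing r_w from the 15 given conditions:

  0  0  0  1  1  1  1  1
  0  0  0  1  1  1  2  2
  1  1  1  2  2  2  3  3
  1  1  1  2  3  3  4  4
  1  1  2  3  4  4  5  5
  1  2  3  4  5  5  6  6
  1  2  3  4  5  5  6  7
  1  2  3  4  5  6  7  8

reading off 1-entries of Δ²R: w = (4, 7, 1, 5, 3, 2, 8, 6).

D(w) has 12 cells with 5 SE-corners; essential set:

[(2, 3, 0), (2, 6, 1), (4, 3, 1), (5, 2, 1), (7, 6, 5)]


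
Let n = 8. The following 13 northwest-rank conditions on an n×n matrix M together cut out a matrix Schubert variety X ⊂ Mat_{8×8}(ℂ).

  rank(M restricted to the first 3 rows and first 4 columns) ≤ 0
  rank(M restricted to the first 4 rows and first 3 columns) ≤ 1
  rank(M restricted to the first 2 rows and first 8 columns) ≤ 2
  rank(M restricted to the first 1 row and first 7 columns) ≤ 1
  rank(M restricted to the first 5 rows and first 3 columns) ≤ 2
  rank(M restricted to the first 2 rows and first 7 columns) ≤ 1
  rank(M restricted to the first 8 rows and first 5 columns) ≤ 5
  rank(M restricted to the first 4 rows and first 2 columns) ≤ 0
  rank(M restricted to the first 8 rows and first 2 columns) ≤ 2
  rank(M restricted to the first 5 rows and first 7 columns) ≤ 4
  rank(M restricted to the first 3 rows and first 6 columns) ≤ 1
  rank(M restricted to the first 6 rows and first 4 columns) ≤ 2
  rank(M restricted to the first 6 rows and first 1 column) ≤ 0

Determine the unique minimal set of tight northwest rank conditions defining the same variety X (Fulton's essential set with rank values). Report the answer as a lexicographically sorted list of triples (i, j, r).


Propagating the 13 rank bounds to every northwest block:

  row 1: 0 | 0 | 0 | 0 | 1 | 1 | 1 | 1
  row 2: 0 | 0 | 0 | 0 | 1 | 1 | 1 | 2
  row 3: 0 | 0 | 0 | 0 | 1 | 1 | 2 | 3
  row 4: 0 | 0 | 1 | 1 | 2 | 2 | 3 | 4
  row 5: 0 | 1 | 2 | 2 | 3 | 3 | 4 | 5
  row 6: 0 | 1 | 2 | 2 | 3 | 4 | 5 | 6
  row 7: 1 | 2 | 3 | 3 | 4 | 5 | 6 | 7
  row 8: 1 | 2 | 3 | 4 | 5 | 6 | 7 | 8

second differences of R give the permutation w = (5, 8, 7, 3, 2, 6, 1, 4).

|D(w)|=20, |Ess(w)|=6:

[(2, 7, 1), (3, 4, 0), (3, 6, 1), (4, 2, 0), (6, 1, 0), (6, 4, 2)]


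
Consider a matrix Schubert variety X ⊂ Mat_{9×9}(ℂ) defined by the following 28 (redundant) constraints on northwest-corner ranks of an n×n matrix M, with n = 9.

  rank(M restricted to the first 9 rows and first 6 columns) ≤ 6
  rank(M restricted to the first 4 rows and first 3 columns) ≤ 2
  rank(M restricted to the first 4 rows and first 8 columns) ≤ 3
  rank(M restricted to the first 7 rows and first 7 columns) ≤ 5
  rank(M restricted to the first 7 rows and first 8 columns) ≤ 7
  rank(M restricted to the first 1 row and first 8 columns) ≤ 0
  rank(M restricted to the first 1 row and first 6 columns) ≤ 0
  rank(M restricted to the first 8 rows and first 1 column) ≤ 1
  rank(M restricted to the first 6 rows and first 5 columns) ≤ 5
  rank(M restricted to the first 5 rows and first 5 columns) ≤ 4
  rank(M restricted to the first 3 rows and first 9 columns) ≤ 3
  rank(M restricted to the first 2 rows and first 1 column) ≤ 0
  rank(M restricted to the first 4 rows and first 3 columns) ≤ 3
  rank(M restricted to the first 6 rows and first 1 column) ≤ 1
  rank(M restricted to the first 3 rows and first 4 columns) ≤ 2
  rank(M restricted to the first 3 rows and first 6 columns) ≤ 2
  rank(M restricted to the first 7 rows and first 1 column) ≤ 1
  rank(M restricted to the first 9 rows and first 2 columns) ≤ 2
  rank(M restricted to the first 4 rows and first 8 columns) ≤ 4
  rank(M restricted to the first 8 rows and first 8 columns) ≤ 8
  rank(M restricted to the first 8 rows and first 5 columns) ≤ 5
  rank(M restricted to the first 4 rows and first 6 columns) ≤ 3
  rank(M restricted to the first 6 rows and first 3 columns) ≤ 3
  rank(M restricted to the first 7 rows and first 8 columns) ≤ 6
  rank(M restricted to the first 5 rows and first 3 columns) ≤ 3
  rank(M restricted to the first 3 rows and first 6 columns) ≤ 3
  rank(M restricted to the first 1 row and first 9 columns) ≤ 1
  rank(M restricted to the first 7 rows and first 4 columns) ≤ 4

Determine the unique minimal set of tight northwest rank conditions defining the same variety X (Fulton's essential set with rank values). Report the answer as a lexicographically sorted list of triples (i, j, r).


Computing R[i][j] = min implied NW-rank bound (n=9, 28 conditions):

  0  0  0  0  0  0  0  0  1
  0  1  1  1  1  1  1  1  2
  1  2  2  2  2  2  2  2  3
  1  2  2  3  3  3  3  3  4
  1  2  3  4  4  4  4  4  5
  1  2  3  4  5  5  5  5  6
  1  2  3  4  5  5  5  6  7
  1  2  3  4  5  6  6  7  8
  1  2  3  4  5  6  7  8  9

the unique w with this rank table is (9, 2, 1, 4, 3, 5, 8, 6, 7).

4 SE-corners of the 12-cell Rothe diagram give Ess(w):

[(1, 8, 0), (2, 1, 0), (4, 3, 2), (7, 7, 5)]


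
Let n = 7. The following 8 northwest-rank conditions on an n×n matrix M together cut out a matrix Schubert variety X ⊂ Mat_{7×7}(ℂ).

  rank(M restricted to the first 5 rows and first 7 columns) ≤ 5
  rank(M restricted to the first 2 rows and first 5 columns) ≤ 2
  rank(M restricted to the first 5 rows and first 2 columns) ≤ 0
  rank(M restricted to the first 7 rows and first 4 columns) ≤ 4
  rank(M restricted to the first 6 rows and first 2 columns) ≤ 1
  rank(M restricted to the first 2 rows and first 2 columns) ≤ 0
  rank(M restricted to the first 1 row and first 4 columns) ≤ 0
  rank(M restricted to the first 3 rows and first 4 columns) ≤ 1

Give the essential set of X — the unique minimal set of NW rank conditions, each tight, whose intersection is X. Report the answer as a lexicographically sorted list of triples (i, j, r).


The tightest implied rank at each (i,j), from the 8 conditions:

  R[1]: 0 | 0 | 0 | 0 | 1 | 1 | 1
  R[2]: 0 | 0 | 1 | 1 | 2 | 2 | 2
  R[3]: 0 | 0 | 1 | 1 | 2 | 3 | 3
  R[4]: 0 | 0 | 1 | 2 | 3 | 4 | 4
  R[5]: 0 | 0 | 1 | 2 | 3 | 4 | 5
  R[6]: 1 | 1 | 2 | 3 | 4 | 5 | 6
  R[7]: 1 | 2 | 3 | 4 | 5 | 6 | 7

reading off 1-entries of Δ²R: w = (5, 3, 6, 4, 7, 1, 2).

|D(w)|=13, |Ess(w)|=3:

[(1, 4, 0), (3, 4, 1), (5, 2, 0)]


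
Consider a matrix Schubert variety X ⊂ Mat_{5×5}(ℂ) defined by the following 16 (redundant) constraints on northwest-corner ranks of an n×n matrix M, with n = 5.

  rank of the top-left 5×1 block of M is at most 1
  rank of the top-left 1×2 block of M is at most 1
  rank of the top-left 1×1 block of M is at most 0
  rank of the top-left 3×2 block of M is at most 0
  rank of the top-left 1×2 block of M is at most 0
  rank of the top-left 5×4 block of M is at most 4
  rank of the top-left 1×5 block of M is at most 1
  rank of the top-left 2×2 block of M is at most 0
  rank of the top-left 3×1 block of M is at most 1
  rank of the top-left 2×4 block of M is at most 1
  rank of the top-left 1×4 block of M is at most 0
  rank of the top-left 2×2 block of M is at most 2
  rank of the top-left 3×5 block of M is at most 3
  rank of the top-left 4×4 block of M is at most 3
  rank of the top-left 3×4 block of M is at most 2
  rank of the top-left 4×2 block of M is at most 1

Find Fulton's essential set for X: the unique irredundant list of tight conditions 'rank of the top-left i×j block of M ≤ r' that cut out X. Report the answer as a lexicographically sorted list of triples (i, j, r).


Rank table r_w(5×5) implied by the 16 constraints:

  i=1: 0  0  0  0  1
  i=2: 0  0  1  1  2
  i=3: 0  0  1  2  3
  i=4: 1  1  2  3  4
  i=5: 1  2  3  4  5

so w = (5, 3, 4, 1, 2).

Rothe diagram D(w) (8 cells), 2 SE-corners (essential conditions):

[(1, 4, 0), (3, 2, 0)]


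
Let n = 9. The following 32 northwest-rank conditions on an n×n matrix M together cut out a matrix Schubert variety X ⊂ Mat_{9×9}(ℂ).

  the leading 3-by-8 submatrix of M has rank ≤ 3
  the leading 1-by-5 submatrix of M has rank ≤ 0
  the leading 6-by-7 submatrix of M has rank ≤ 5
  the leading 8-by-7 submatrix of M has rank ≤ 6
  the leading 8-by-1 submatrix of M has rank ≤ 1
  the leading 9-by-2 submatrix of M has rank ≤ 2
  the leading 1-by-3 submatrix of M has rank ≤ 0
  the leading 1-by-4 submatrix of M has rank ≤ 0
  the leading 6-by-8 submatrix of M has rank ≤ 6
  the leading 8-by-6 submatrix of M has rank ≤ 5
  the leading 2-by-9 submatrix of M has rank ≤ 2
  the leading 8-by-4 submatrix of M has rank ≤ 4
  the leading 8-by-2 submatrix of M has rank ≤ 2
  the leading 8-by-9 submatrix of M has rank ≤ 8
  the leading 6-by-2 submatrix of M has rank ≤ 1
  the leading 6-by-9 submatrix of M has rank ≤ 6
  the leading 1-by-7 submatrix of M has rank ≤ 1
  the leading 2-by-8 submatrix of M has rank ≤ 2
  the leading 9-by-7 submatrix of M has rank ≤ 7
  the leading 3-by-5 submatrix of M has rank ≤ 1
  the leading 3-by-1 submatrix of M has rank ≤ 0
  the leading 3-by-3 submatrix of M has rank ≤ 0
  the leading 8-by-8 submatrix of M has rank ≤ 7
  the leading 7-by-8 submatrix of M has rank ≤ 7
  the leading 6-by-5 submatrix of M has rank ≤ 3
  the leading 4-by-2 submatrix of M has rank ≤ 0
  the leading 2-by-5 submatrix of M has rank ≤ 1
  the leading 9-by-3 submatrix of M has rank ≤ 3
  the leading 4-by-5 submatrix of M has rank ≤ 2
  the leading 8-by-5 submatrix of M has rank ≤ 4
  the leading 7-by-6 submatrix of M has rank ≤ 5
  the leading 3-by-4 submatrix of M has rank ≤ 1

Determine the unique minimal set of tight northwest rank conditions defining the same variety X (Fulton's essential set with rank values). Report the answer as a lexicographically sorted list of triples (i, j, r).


Reconstructing r_w from the 32 given conditions:

  R[1]: 0 | 0 | 0 | 0 | 0 | 1 | 1 | 1 | 1
  R[2]: 0 | 0 | 0 | 1 | 1 | 2 | 2 | 2 | 2
  R[3]: 0 | 0 | 0 | 1 | 1 | 2 | 3 | 3 | 3
  R[4]: 0 | 0 | 1 | 2 | 2 | 3 | 4 | 4 | 4
  R[5]: 1 | 1 | 2 | 3 | 3 | 4 | 5 | 5 | 5
  R[6]: 1 | 1 | 2 | 3 | 3 | 4 | 5 | 6 | 6
  R[7]: 1 | 2 | 3 | 4 | 4 | 5 | 6 | 7 | 7
  R[8]: 1 | 2 | 3 | 4 | 4 | 5 | 6 | 7 | 8
  R[9]: 1 | 2 | 3 | 4 | 5 | 6 | 7 | 8 | 9

second differences of R give the permutation w = (6, 4, 7, 3, 1, 8, 2, 9, 5).

Fulton essential set (7 of the 17 Rothe cells):

[(1, 5, 0), (3, 3, 0), (3, 5, 1), (4, 2, 0), (6, 2, 1), (6, 5, 3), (8, 5, 4)]


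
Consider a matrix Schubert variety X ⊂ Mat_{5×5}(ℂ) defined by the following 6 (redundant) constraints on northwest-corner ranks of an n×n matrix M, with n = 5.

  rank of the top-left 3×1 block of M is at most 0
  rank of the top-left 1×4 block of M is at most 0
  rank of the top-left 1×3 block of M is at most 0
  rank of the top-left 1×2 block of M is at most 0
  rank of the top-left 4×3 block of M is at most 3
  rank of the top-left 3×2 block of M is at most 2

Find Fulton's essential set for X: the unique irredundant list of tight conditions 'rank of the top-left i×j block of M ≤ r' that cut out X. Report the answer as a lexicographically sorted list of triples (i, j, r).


Computing R[i][j] = min implied NW-rank bound (n=5, 6 conditions):

  i=1: 0 | 0 | 0 | 0 | 1
  i=2: 0 | 1 | 1 | 1 | 2
  i=3: 0 | 1 | 2 | 2 | 3
  i=4: 1 | 2 | 3 | 3 | 4
  i=5: 1 | 2 | 3 | 4 | 5

the unique w with this rank table is (5, 2, 3, 1, 4).

ℓ(w)=6; the 2 essential cells (i,j,r):

[(1, 4, 0), (3, 1, 0)]


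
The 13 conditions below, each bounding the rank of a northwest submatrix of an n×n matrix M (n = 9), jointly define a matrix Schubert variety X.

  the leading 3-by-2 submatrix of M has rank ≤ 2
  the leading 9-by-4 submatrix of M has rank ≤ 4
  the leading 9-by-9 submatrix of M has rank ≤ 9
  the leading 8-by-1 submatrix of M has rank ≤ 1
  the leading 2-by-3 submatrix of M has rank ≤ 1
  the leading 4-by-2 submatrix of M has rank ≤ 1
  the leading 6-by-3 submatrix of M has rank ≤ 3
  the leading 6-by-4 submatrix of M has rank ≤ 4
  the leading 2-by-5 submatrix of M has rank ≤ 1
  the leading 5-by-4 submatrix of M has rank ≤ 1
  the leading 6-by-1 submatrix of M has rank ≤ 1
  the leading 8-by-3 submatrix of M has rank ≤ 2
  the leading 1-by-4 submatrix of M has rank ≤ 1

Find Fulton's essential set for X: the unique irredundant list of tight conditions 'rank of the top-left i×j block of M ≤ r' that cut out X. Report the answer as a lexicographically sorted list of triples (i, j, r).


Reconstructing r_w from the 13 given conditions:

  row 1: 1  1  1  1  1  1  1  1  1
  row 2: 1  1  1  1  1  2  2  2  2
  row 3: 1  1  1  1  2  3  3  3  3
  row 4: 1  1  1  1  2  3  4  4  4
  row 5: 1  1  1  1  2  3  4  5  5
  row 6: 1  2  2  2  3  4  5  6  6
  row 7: 1  2  2  3  4  5  6  7  7
  row 8: 1  2  2  3  4  5  6  7  8
  row 9: 1  2  3  4  5  6  7  8  9

giving w = (1, 6, 5, 7, 8, 2, 4, 9, 3) via Δ²R.

Fulton essential set (3 of the 15 Rothe cells):

[(2, 5, 1), (5, 4, 1), (8, 3, 2)]


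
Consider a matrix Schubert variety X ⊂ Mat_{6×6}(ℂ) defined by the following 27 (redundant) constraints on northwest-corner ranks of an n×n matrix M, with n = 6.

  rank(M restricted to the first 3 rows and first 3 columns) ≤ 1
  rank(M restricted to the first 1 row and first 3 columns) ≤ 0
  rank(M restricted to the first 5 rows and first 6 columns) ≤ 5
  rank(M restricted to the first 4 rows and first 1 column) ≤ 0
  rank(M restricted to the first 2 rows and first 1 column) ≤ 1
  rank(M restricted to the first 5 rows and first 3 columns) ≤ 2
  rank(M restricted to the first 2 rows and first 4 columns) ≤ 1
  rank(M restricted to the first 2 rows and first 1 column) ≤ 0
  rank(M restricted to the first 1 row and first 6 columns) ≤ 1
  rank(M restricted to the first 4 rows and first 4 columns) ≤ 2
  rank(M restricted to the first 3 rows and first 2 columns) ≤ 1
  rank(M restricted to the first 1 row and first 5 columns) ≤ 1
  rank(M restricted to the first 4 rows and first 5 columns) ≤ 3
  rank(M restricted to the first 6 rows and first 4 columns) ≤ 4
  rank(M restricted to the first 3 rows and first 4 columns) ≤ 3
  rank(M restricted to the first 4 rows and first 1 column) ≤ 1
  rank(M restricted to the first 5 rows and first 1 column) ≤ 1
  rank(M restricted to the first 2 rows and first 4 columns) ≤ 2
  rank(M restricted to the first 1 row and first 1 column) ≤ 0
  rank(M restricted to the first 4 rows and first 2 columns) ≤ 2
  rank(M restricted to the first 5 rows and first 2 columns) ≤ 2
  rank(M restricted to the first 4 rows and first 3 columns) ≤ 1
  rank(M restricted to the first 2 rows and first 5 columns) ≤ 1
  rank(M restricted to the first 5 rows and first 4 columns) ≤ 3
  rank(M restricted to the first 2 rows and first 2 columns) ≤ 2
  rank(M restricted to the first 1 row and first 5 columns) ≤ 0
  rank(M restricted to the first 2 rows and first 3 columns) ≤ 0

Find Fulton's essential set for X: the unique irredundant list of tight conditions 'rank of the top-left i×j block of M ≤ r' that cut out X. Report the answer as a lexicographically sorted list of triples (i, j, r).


Computing R[i][j] = min implied NW-rank bound (n=6, 27 conditions):

  row 1: 0  0  0  0  0  1
  row 2: 0  0  0  1  1  2
  row 3: 0  1  1  2  2  3
  row 4: 0  1  1  2  3  4
  row 5: 1  2  2  3  4  5
  row 6: 1  2  3  4  5  6

reading off 1-entries of Δ²R: w = (6, 4, 2, 5, 1, 3).

4 SE-corners of the 11-cell Rothe diagram give Ess(w):

[(1, 5, 0), (2, 3, 0), (4, 1, 0), (4, 3, 1)]


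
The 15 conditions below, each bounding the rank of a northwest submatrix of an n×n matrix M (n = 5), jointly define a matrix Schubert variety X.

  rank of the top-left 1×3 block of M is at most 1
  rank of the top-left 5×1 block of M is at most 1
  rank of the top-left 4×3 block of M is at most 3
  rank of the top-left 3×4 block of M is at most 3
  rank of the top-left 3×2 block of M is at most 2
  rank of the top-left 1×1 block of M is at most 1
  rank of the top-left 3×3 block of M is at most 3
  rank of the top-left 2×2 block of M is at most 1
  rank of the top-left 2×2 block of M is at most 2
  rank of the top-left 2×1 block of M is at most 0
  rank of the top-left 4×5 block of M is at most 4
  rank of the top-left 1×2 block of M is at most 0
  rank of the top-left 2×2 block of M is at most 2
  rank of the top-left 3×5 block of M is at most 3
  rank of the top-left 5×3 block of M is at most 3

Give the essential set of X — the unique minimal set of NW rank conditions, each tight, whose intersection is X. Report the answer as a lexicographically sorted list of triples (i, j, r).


The tightest implied rank at each (i,j), from the 15 conditions:

  i=1: 0, 0, 1, 1, 1
  i=2: 0, 1, 2, 2, 2
  i=3: 1, 2, 3, 3, 3
  i=4: 1, 2, 3, 4, 4
  i=5: 1, 2, 3, 4, 5

giving w = (3, 2, 1, 4, 5) via Δ²R.

Fulton essential set (2 of the 3 Rothe cells):

[(1, 2, 0), (2, 1, 0)]
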